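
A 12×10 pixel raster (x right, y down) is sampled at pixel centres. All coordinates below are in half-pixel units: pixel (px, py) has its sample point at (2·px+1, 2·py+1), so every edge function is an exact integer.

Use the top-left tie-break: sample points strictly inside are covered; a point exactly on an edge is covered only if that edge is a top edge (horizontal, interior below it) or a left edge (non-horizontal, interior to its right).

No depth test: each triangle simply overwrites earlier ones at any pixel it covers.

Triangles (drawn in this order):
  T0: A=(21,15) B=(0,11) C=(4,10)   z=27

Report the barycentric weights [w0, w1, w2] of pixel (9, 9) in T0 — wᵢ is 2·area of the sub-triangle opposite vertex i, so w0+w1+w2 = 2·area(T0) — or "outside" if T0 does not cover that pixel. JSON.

T0:
  2·area = 37
  edge (21, 15)→(0, 11): d=(-21,-4) top-left  bias=+0
  edge (0, 11)→(4, 10): d=(4,-1) top-left  bias=+0
  edge (4, 10)→(21, 15): d=(17,5) right/bottom  bias=-1
    (0,5)@(1, 11): e=[4,1,32] → X
    (1,5)@(3, 11): e=[12,3,22] → X
    (2,5)@(5, 11): e=[20,5,12] → X
    (3,5)@(7, 11): e=[28,7,2] → X
    (4,5)@(9, 11): e=[36,9,-8] → .
    (0,6)@(1, 13): e=[-38,9,66] → .
    (1,6)@(3, 13): e=[-30,11,56] → .
    (2,6)@(5, 13): e=[-22,13,46] → .
    (3,6)@(7, 13): e=[-14,15,36] → .
    (5,6)@(11, 13): e=[2,19,16] → X
    (6,6)@(13, 13): e=[10,21,6] → X
    (7,6)@(15, 13): e=[18,23,-4] → .
    (10,7)@(21, 15): e=[0,37,0] → .  [on edge]
  covered (6 px):
    . . . . . . . . . . . .
    . . . . . . . . . . . .
    . . . . . . . . . . . .
    . . . . . . . . . . . .
    . . . . . . . . . . . .
    X X X X . . . . . . . .
    . . . . . X X . . . . .
    . . . . . . . . . . . .
    . . . . . . . . . . . .
    . . . . . . . . . . . .

Final: "outside"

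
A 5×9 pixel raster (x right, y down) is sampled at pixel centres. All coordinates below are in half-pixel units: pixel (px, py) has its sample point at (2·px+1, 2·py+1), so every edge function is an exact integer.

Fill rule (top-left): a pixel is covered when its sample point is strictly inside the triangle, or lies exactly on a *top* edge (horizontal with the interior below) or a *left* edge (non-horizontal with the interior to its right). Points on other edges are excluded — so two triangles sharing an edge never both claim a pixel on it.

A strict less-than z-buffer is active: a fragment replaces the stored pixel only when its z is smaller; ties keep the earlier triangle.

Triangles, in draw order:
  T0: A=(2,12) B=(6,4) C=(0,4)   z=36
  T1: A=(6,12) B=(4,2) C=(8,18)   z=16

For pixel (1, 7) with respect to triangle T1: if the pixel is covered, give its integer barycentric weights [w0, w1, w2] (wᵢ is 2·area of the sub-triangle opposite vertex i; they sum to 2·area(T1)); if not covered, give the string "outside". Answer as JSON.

T0:
  2·area = 48  (B↔C swapped to make it positive)
  edge (2, 12)→(0, 4): d=(-2,-8) top-left  bias=+0
  edge (0, 4)→(6, 4): d=(6,0) top-left  bias=+0
  edge (6, 4)→(2, 12): d=(-4,8) right/bottom  bias=-1
    (0,2)@(1, 5): e=[6,6,36] → X
    (1,2)@(3, 5): e=[22,6,20] → X
    (2,2)@(5, 5): e=[38,6,4] → X
    (3,2)@(7, 5): e=[54,6,-12] → .
    (0,3)@(1, 7): e=[2,18,28] → X
    (2,3)@(5, 7): e=[34,18,-4] → .
    (0,4)@(1, 9): e=[-2,30,20] → .
    (1,4)@(3, 9): e=[14,30,4] → X
    (2,4)@(5, 9): e=[30,30,-12] → .
    (1,5)@(3, 11): e=[10,42,-4] → .
  covered (6 px):
    . . . . .
    . . . . .
    X X X . .
    X X . . .
    . X . . .
    . . . . .
    . . . . .
    . . . . .
    . . . . .
T1:
  2·area = 8
  edge (6, 12)→(4, 2): d=(-2,-10) top-left  bias=+0
  edge (4, 2)→(8, 18): d=(4,16) right/bottom  bias=-1
  edge (8, 18)→(6, 12): d=(-2,-6) top-left  bias=+0
    (1,1)@(3, 3): e=[-12,20,0] → .  [on edge]
    (2,3)@(5, 7): e=[0,4,4] → X  [on edge]
    (3,3)@(7, 7): e=[20,-28,16] → .
    (2,4)@(5, 9): e=[-4,12,0] → .  [on edge]
    (3,7)@(7, 15): e=[4,4,0] → X  [on edge]
    (4,7)@(9, 15): e=[24,-28,12] → .
    (3,8)@(7, 17): e=[0,12,-4] → .  [on edge]
  covered (2 px):
    . . . . .
    . . . . .
    . . . . .
    . . X . .
    . . . . .
    . . . . .
    . . . . .
    . . . X .
    . . . . .

Result: "outside"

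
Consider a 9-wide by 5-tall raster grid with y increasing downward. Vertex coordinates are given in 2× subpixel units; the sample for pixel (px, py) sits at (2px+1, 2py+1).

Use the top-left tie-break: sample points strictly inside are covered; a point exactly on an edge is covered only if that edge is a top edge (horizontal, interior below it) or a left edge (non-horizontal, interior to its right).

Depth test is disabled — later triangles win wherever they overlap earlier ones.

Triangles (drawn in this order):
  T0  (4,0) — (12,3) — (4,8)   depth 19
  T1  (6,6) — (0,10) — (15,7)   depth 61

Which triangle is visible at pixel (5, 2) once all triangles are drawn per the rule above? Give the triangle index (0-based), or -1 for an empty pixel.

T0:
  2·area = 64
  edge (4, 0)→(12, 3): d=(8,3) right/bottom  bias=-1
  edge (12, 3)→(4, 8): d=(-8,5) right/bottom  bias=-1
  edge (4, 8)→(4, 0): d=(0,-8) top-left  bias=+0
    (2,0)@(5, 1): e=[5,51,8] → #
    (3,0)@(7, 1): e=[-1,41,24] → ·
    (2,1)@(5, 3): e=[21,35,8] → #
    (3,1)@(7, 3): e=[15,25,24] → #
    (4,1)@(9, 3): e=[9,15,40] → #
    (5,1)@(11, 3): e=[3,5,56] → #
    (6,1)@(13, 3): e=[-3,-5,72] → ·
    (2,2)@(5, 5): e=[37,19,8] → #
    (4,2)@(9, 5): e=[25,-1,40] → ·
    (5,2)@(11, 5): e=[19,-11,56] → ·
    (2,3)@(5, 7): e=[53,3,8] → #
    (3,3)@(7, 7): e=[47,-7,24] → ·
  covered (8 px):
    · · # · · · · · ·
    · · # # # # · · ·
    · · # # · · · · ·
    · · # · · · · · ·
    · · · · · · · · ·
T1:
  2·area = 42  (B↔C swapped to make it positive)
  edge (6, 6)→(15, 7): d=(9,1) right/bottom  bias=-1
  edge (15, 7)→(0, 10): d=(-15,3) right/bottom  bias=-1
  edge (0, 10)→(6, 6): d=(6,-4) top-left  bias=+0
    (2,3)@(5, 7): e=[10,30,2] → #
    (3,3)@(7, 7): e=[8,24,10] → #
    (4,3)@(9, 7): e=[6,18,18] → #
    (5,3)@(11, 7): e=[4,12,26] → #
    (6,3)@(13, 7): e=[2,6,34] → #
    (7,3)@(15, 7): e=[0,0,42] → ·  [on edge]
    (1,4)@(3, 9): e=[30,6,6] → #
    (2,4)@(5, 9): e=[28,0,14] → ·  [on edge]
    (3,4)@(7, 9): e=[26,-6,22] → ·
    (4,4)@(9, 9): e=[24,-12,30] → ·
    (5,4)@(11, 9): e=[22,-18,38] → ·
    (6,4)@(13, 9): e=[20,-24,46] → ·
  covered (6 px):
    · · · · · · · · ·
    · · · · · · · · ·
    · · · · · · · · ·
    · · # # # # # · ·
    · # · · · · · · ·

Z-buffer (winner per pixel, '.' = empty):
  . . 0 . . . . . .
  . . 0 0 0 0 . . .
  . . 0 0 . . . . .
  . . 1 1 1 1 1 . .
  . 1 . . . . . . .

Result: -1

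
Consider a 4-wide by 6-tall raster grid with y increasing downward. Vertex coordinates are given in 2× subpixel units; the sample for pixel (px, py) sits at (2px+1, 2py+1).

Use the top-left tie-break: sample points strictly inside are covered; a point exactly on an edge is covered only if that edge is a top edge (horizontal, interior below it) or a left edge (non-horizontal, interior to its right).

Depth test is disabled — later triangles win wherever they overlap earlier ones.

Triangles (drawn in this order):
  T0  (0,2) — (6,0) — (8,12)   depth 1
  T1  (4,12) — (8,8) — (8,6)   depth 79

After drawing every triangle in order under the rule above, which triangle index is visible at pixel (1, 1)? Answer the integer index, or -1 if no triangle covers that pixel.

T0:
  2·area = 76
  edge (0, 2)→(6, 0): d=(6,-2) top-left  bias=+0
  edge (6, 0)→(8, 12): d=(2,12) right/bottom  bias=-1
  edge (8, 12)→(0, 2): d=(-8,-10) top-left  bias=+0
    (1,0)@(3, 1): e=[0,38,38] → █  [on edge]
    (2,0)@(5, 1): e=[4,14,58] → █
    (3,0)@(7, 1): e=[8,-10,78] → ·
    (0,1)@(1, 3): e=[8,66,2] → █
    (3,1)@(7, 3): e=[20,-6,62] → ·
    (0,2)@(1, 5): e=[20,70,-14] → ·
    (1,2)@(3, 5): e=[24,46,6] → █
    (3,2)@(7, 5): e=[32,-2,46] → ·
    (1,3)@(3, 7): e=[36,50,-10] → ·
    (2,3)@(5, 7): e=[40,26,10] → █
    (3,3)@(7, 7): e=[44,2,30] → █
    (2,4)@(5, 9): e=[52,30,-6] → ·
  covered (10 px):
    · █ █ ·
    █ █ █ ·
    · █ █ ·
    · · █ █
    · · · █
    · · · ·
T1:
  2·area = 8  (B↔C swapped to make it positive)
  edge (4, 12)→(8, 6): d=(4,-6) top-left  bias=+0
  edge (8, 6)→(8, 8): d=(0,2) right/bottom  bias=-1
  edge (8, 8)→(4, 12): d=(-4,4) right/bottom  bias=-1
    (3,4)@(7, 9): e=[6,2,0] → ·  [on edge]
    (2,5)@(5, 11): e=[2,6,0] → ·  [on edge]
  covered (0 px):
    · · · ·
    · · · ·
    · · · ·
    · · · ·
    · · · ·
    · · · ·

Z-buffer (winner per pixel, '.' = empty):
  . 0 0 .
  0 0 0 .
  . 0 0 .
  . . 0 0
  . . . 0
  . . . .

Result: 0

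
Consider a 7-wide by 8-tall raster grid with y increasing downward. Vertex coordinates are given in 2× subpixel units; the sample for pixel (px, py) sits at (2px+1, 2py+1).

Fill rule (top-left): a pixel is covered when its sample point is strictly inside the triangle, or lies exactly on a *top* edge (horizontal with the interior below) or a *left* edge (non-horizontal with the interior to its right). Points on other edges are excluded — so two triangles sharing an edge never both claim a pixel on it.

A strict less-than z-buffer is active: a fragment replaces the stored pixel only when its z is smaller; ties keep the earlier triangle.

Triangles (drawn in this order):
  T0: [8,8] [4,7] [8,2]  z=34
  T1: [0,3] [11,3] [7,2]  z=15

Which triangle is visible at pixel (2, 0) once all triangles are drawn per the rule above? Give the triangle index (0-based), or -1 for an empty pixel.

T0:
  2·area = 24
  edge (8, 8)→(4, 7): d=(-4,-1) top-left  bias=+0
  edge (4, 7)→(8, 2): d=(4,-5) top-left  bias=+0
  edge (8, 2)→(8, 8): d=(0,6) right/bottom  bias=-1
    (3,2)@(7, 5): e=[11,7,6] → X
    (4,2)@(9, 5): e=[13,17,-6] → .
    (2,3)@(5, 7): e=[1,5,18] → X
    (4,3)@(9, 7): e=[5,25,-6] → .
    (2,4)@(5, 9): e=[-7,13,18] → .
    (3,4)@(7, 9): e=[-5,23,6] → .
  covered (3 px):
    . . . . . . .
    . . . . . . .
    . . . X . . .
    . . X X . . .
    . . . . . . .
    . . . . . . .
    . . . . . . .
    . . . . . . .
T1:
  2·area = 11  (B↔C swapped to make it positive)
  edge (0, 3)→(7, 2): d=(7,-1) top-left  bias=+0
  edge (7, 2)→(11, 3): d=(4,1) right/bottom  bias=-1
  edge (11, 3)→(0, 3): d=(-11,0) right/bottom  bias=-1
    (1,0)@(3, 1): e=[-11,0,22] → .  [on edge]
    (0,1)@(1, 3): e=[1,10,0] → .  [on edge]
    (1,1)@(3, 3): e=[3,8,0] → .  [on edge]
    (2,1)@(5, 3): e=[5,6,0] → .  [on edge]
    (3,1)@(7, 3): e=[7,4,0] → .  [on edge]
    (4,1)@(9, 3): e=[9,2,0] → .  [on edge]
    (5,1)@(11, 3): e=[11,0,0] → .  [on edge]
    (6,1)@(13, 3): e=[13,-2,0] → .  [on edge]
  covered (0 px):
    . . . . . . .
    . . . . . . .
    . . . . . . .
    . . . . . . .
    . . . . . . .
    . . . . . . .
    . . . . . . .
    . . . . . . .

Z-buffer (winner per pixel, '.' = empty):
  . . . . . . .
  . . . . . . .
  . . . 0 . . .
  . . 0 0 . . .
  . . . . . . .
  . . . . . . .
  . . . . . . .
  . . . . . . .

Result: -1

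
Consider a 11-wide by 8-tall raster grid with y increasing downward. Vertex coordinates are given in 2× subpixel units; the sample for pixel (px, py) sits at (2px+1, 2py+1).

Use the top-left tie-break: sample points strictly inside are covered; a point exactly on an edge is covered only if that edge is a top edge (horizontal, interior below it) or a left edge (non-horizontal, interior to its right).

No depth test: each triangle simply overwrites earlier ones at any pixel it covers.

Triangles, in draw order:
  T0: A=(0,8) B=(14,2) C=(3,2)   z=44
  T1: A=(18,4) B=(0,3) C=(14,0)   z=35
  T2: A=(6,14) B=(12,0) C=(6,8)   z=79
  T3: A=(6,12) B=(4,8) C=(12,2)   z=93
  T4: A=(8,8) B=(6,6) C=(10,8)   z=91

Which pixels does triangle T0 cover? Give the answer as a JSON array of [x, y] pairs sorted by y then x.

T0:
  2·area = 66  (B↔C swapped to make it positive)
  edge (0, 8)→(3, 2): d=(3,-6) top-left  bias=+0
  edge (3, 2)→(14, 2): d=(11,0) top-left  bias=+0
  edge (14, 2)→(0, 8): d=(-14,6) right/bottom  bias=-1
    (1,1)@(3, 3): e=[3,11,52] → #
    (2,1)@(5, 3): e=[15,11,40] → #
    (3,1)@(7, 3): e=[27,11,28] → #
    (4,1)@(9, 3): e=[39,11,16] → #
    (5,1)@(11, 3): e=[51,11,4] → #
    (6,1)@(13, 3): e=[63,11,-8] → ·
    (1,2)@(3, 5): e=[9,33,24] → #
    (3,2)@(7, 5): e=[33,33,0] → ·  [on edge]
    (4,2)@(9, 5): e=[45,33,-12] → ·
    (5,2)@(11, 5): e=[57,33,-24] → ·
    (0,3)@(1, 7): e=[3,55,8] → #
    (1,3)@(3, 7): e=[15,55,-4] → ·
  covered (8 px):
    · · · · · · · · · · ·
    · # # # # # · · · · ·
    · # # · · · · · · · ·
    # · · · · · · · · · ·
    · · · · · · · · · · ·
    · · · · · · · · · · ·
    · · · · · · · · · · ·
    · · · · · · · · · · ·
T1:
  2·area = 68
  edge (18, 4)→(0, 3): d=(-18,-1) top-left  bias=+0
  edge (0, 3)→(14, 0): d=(14,-3) top-left  bias=+0
  edge (14, 0)→(18, 4): d=(4,4) right/bottom  bias=-1
    (5,0)@(11, 1): e=[47,5,16] → #
    (6,0)@(13, 1): e=[49,11,8] → #
    (7,0)@(15, 1): e=[51,17,0] → ·  [on edge]
    (0,1)@(1, 3): e=[1,3,64] → #
    (1,1)@(3, 3): e=[3,9,56] → #
    (2,1)@(5, 3): e=[5,15,48] → #
    (3,1)@(7, 3): e=[7,21,40] → #
    (4,1)@(9, 3): e=[9,27,32] → #
    (7,1)@(15, 3): e=[15,45,8] → #
    (8,1)@(17, 3): e=[17,51,0] → ·  [on edge]
    (0,2)@(1, 5): e=[-35,31,72] → ·
    (1,2)@(3, 5): e=[-33,37,64] → ·
    (9,2)@(19, 5): e=[-17,85,0] → ·  [on edge]
    (10,3)@(21, 7): e=[-51,119,0] → ·  [on edge]
  covered (10 px):
    · · · · · # # · · · ·
    # # # # # # # # · · ·
    · · · · · · · · · · ·
    · · · · · · · · · · ·
    · · · · · · · · · · ·
    · · · · · · · · · · ·
    · · · · · · · · · · ·
    · · · · · · · · · · ·
T2:
  2·area = 36  (B↔C swapped to make it positive)
  edge (6, 14)→(6, 8): d=(0,-6) top-left  bias=+0
  edge (6, 8)→(12, 0): d=(6,-8) top-left  bias=+0
  edge (12, 0)→(6, 14): d=(-6,14) right/bottom  bias=-1
    (4,2)@(9, 5): e=[18,6,12] → #
    (5,2)@(11, 5): e=[30,22,-16] → ·
    (3,3)@(7, 7): e=[6,2,28] → #
    (4,3)@(9, 7): e=[18,18,0] → ·  [on edge]
    (3,4)@(7, 9): e=[6,14,16] → #
    (4,4)@(9, 9): e=[18,30,-12] → ·
    (3,5)@(7, 11): e=[6,26,4] → #
    (4,5)@(9, 11): e=[18,42,-24] → ·
    (3,6)@(7, 13): e=[6,38,-8] → ·
  covered (4 px):
    · · · · · · · · · · ·
    · · · · · · · · · · ·
    · · · · # · · · · · ·
    · · · # · · · · · · ·
    · · · # · · · · · · ·
    · · · # · · · · · · ·
    · · · · · · · · · · ·
    · · · · · · · · · · ·
T3:
  2·area = 44
  edge (6, 12)→(4, 8): d=(-2,-4) top-left  bias=+0
  edge (4, 8)→(12, 2): d=(8,-6) top-left  bias=+0
  edge (12, 2)→(6, 12): d=(-6,10) right/bottom  bias=-1
    (5,1)@(11, 3): e=[38,2,4] → #
    (6,1)@(13, 3): e=[46,14,-16] → ·
    (4,2)@(9, 5): e=[26,6,12] → #
    (5,2)@(11, 5): e=[34,18,-8] → ·
    (3,3)@(7, 7): e=[14,10,20] → #
    (4,3)@(9, 7): e=[22,22,0] → ·  [on edge]
    (2,4)@(5, 9): e=[2,14,28] → #
    (4,4)@(9, 9): e=[18,38,-12] → ·
    (2,5)@(5, 11): e=[-2,30,16] → ·
    (3,5)@(7, 11): e=[6,42,-4] → ·
  covered (5 px):
    · · · · · · · · · · ·
    · · · · · # · · · · ·
    · · · · # · · · · · ·
    · · · # · · · · · · ·
    · · # # · · · · · · ·
    · · · · · · · · · · ·
    · · · · · · · · · · ·
    · · · · · · · · · · ·
T4:
  2·area = 4
  edge (8, 8)→(6, 6): d=(-2,-2) top-left  bias=+0
  edge (6, 6)→(10, 8): d=(4,2) right/bottom  bias=-1
  edge (10, 8)→(8, 8): d=(-2,0) right/bottom  bias=-1
    (0,0)@(1, 1): e=[0,-10,14] → ·  [on edge]
    (1,1)@(3, 3): e=[0,-6,10] → ·  [on edge]
    (2,2)@(5, 5): e=[0,-2,6] → ·  [on edge]
    (3,3)@(7, 7): e=[0,2,2] → #  [on edge]
    (4,3)@(9, 7): e=[4,-2,2] → ·
    (3,4)@(7, 9): e=[-4,10,-2] → ·
    (4,4)@(9, 9): e=[0,6,-2] → ·  [on edge]
    (5,5)@(11, 11): e=[0,10,-6] → ·  [on edge]
    (6,6)@(13, 13): e=[0,14,-10] → ·  [on edge]
    (7,7)@(15, 15): e=[0,18,-14] → ·  [on edge]
  covered (1 px):
    · · · · · · · · · · ·
    · · · · · · · · · · ·
    · · · · · · · · · · ·
    · · · # · · · · · · ·
    · · · · · · · · · · ·
    · · · · · · · · · · ·
    · · · · · · · · · · ·
    · · · · · · · · · · ·

Answer: [[1,1],[2,1],[3,1],[4,1],[5,1],[1,2],[2,2],[0,3]]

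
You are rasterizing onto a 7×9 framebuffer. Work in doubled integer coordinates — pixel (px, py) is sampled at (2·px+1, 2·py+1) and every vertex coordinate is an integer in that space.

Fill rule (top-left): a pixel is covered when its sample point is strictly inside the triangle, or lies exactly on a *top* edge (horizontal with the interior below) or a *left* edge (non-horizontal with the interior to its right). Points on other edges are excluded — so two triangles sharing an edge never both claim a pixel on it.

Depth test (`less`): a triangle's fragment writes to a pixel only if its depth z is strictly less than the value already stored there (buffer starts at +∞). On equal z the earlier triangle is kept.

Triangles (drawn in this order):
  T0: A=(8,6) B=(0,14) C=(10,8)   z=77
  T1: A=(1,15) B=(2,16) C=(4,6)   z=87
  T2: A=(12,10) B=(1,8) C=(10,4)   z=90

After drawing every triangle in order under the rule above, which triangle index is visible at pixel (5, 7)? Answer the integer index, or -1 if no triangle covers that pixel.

T0:
  2·area = 32  (B↔C swapped to make it positive)
  edge (8, 6)→(10, 8): d=(2,2) right/bottom  bias=-1
  edge (10, 8)→(0, 14): d=(-10,6) right/bottom  bias=-1
  edge (0, 14)→(8, 6): d=(8,-8) top-left  bias=+0
    (1,0)@(3, 1): e=[0,112,-80] → ·  [on edge]
    (6,0)@(13, 1): e=[-20,52,0] → ·  [on edge]
    (2,1)@(5, 3): e=[0,80,-48] → ·  [on edge]
    (5,1)@(11, 3): e=[-12,44,0] → ·  [on edge]
    (3,2)@(7, 5): e=[0,48,-16] → ·  [on edge]
    (4,2)@(9, 5): e=[-4,36,0] → ·  [on edge]
    (3,3)@(7, 7): e=[4,28,0] → #  [on edge]
    (4,3)@(9, 7): e=[0,16,16] → ·  [on edge]
    (2,4)@(5, 9): e=[12,20,0] → #  [on edge]
    (4,4)@(9, 9): e=[4,-4,32] → ·
    (5,4)@(11, 9): e=[0,-16,48] → ·  [on edge]
    (1,5)@(3, 11): e=[20,12,0] → #  [on edge]
    (2,5)@(5, 11): e=[16,0,16] → ·  [on edge]
    (6,5)@(13, 11): e=[0,-48,80] → ·  [on edge]
    (0,6)@(1, 13): e=[28,4,0] → #  [on edge]
  covered (5 px):
    · · · · · · ·
    · · · · · · ·
    · · · · · · ·
    · · · # · · ·
    · · # # · · ·
    · # · · · · ·
    # · · · · · ·
    · · · · · · ·
    · · · · · · ·
T1:
  2·area = 12  (B↔C swapped to make it positive)
  edge (1, 15)→(4, 6): d=(3,-9) top-left  bias=+0
  edge (4, 6)→(2, 16): d=(-2,10) right/bottom  bias=-1
  edge (2, 16)→(1, 15): d=(-1,-1) top-left  bias=+0
    (2,0)@(5, 1): e=[-6,0,18] → ·  [on edge]
    (2,1)@(5, 3): e=[0,-4,16] → ·  [on edge]
    (1,4)@(3, 9): e=[0,4,8] → #  [on edge]
    (2,4)@(5, 9): e=[18,-16,10] → ·
    (1,5)@(3, 11): e=[6,0,6] → ·  [on edge]
    (0,7)@(1, 15): e=[0,12,0] → #  [on edge]
    (1,7)@(3, 15): e=[18,-8,2] → ·
    (0,8)@(1, 17): e=[6,8,-2] → ·
    (1,8)@(3, 17): e=[24,-12,0] → ·  [on edge]
  covered (2 px):
    · · · · · · ·
    · · · · · · ·
    · · · · · · ·
    · · · · · · ·
    · # · · · · ·
    · · · · · · ·
    · · · · · · ·
    # · · · · · ·
    · · · · · · ·
T2:
  2·area = 62
  edge (12, 10)→(1, 8): d=(-11,-2) top-left  bias=+0
  edge (1, 8)→(10, 4): d=(9,-4) top-left  bias=+0
  edge (10, 4)→(12, 10): d=(2,6) right/bottom  bias=-1
    (4,0)@(9, 1): e=[93,-31,0] → ·  [on edge]
    (4,2)@(9, 5): e=[49,5,8] → #
    (5,2)@(11, 5): e=[53,13,-4] → ·
    (2,3)@(5, 7): e=[19,7,36] → #
    (3,3)@(7, 7): e=[23,15,24] → #
    (5,3)@(11, 7): e=[31,31,0] → ·  [on edge]
    (2,4)@(5, 9): e=[-3,25,40] → ·
    (3,4)@(7, 9): e=[1,33,28] → #
    (5,4)@(11, 9): e=[9,49,4] → #
    (6,4)@(13, 9): e=[13,57,-8] → ·
    (3,5)@(7, 11): e=[-21,51,32] → ·
    (4,5)@(9, 11): e=[-17,59,20] → ·
    (6,6)@(13, 13): e=[-31,93,0] → ·  [on edge]
  covered (7 px):
    · · · · · · ·
    · · · · · · ·
    · · · · # · ·
    · · # # # · ·
    · · · # # # ·
    · · · · · · ·
    · · · · · · ·
    · · · · · · ·
    · · · · · · ·

Z-buffer (winner per pixel, '.' = empty):
  . . . . . . .
  . . . . . . .
  . . . . 2 . .
  . . 2 0 2 . .
  . 1 0 0 2 2 .
  . 0 . . . . .
  0 . . . . . .
  1 . . . . . .
  . . . . . . .

Final: -1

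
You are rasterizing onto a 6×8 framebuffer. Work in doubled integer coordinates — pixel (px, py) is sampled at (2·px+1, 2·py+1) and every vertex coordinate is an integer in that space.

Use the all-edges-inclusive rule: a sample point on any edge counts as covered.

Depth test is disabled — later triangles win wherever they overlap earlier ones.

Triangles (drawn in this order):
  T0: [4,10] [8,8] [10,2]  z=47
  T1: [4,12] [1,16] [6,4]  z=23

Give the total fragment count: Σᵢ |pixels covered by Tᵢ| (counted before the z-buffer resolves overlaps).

T0:
  2·area = 20  (B↔C swapped to make it positive)
  edge (4, 10)→(10, 2): d=(6,-8) inclusive
  edge (10, 2)→(8, 8): d=(-2,6) inclusive
  edge (8, 8)→(4, 10): d=(-4,2) inclusive
    (4,2)@(9, 5): e=[10,0,10] → X  [on edge]
    (5,2)@(11, 5): e=[26,-12,6] → .
    (3,3)@(7, 7): e=[6,8,6] → X
    (4,3)@(9, 7): e=[22,-4,2] → .
    (2,4)@(5, 9): e=[2,16,2] → X
    (3,4)@(7, 9): e=[18,4,-2] → .
    (2,5)@(5, 11): e=[14,12,-6] → .
    (3,5)@(7, 11): e=[30,0,-10] → .  [on edge]
  covered (3 px):
    . . . . . .
    . . . . . .
    . . . . X .
    . . . X . .
    . . X . . .
    . . . . . .
    . . . . . .
    . . . . . .
T1:
  2·area = 16
  edge (4, 12)→(1, 16): d=(-3,4) inclusive
  edge (1, 16)→(6, 4): d=(5,-12) inclusive
  edge (6, 4)→(4, 12): d=(-2,8) inclusive
    (2,3)@(5, 7): e=[11,3,2] → X
    (3,3)@(7, 7): e=[3,27,-14] → .
    (2,4)@(5, 9): e=[5,13,-2] → .
    (1,6)@(3, 13): e=[1,9,6] → X
    (2,6)@(5, 13): e=[-7,33,-10] → .
    (1,7)@(3, 15): e=[-5,19,2] → .
  covered (2 px):
    . . . . . .
    . . . . . .
    . . . . . .
    . . X . . .
    . . . . . .
    . . . . . .
    . X . . . .
    . . . . . .

Answer: 5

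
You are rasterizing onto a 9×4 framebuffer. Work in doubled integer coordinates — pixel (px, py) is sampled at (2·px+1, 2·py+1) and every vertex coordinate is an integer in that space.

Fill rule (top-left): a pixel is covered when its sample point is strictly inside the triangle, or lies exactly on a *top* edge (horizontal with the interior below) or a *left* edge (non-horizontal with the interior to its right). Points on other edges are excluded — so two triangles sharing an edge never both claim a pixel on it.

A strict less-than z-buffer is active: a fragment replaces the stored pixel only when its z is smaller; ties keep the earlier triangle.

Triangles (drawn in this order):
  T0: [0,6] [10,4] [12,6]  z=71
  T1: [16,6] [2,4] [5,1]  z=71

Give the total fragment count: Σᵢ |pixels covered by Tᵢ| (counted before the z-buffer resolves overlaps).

T0:
  2·area = 24
  edge (0, 6)→(10, 4): d=(10,-2) top-left  bias=+0
  edge (10, 4)→(12, 6): d=(2,2) right/bottom  bias=-1
  edge (12, 6)→(0, 6): d=(-12,0) right/bottom  bias=-1
    (3,0)@(7, 1): e=[-36,0,60] → ·  [on edge]
    (4,1)@(9, 3): e=[-12,0,36] → ·  [on edge]
    (7,1)@(15, 3): e=[0,-12,36] → ·  [on edge]
    (2,2)@(5, 5): e=[0,12,12] → █  [on edge]
    (3,2)@(7, 5): e=[4,8,12] → █
    (4,2)@(9, 5): e=[8,4,12] → █
    (5,2)@(11, 5): e=[12,0,12] → ·  [on edge]
    (2,3)@(5, 7): e=[20,16,-12] → ·
    (3,3)@(7, 7): e=[24,12,-12] → ·
    (4,3)@(9, 7): e=[28,8,-12] → ·
    (6,3)@(13, 7): e=[36,0,-12] → ·  [on edge]
  covered (3 px):
    · · · · · · · · ·
    · · · · · · · · ·
    · · █ █ █ · · · ·
    · · · · · · · · ·
T1:
  2·area = 48
  edge (16, 6)→(2, 4): d=(-14,-2) top-left  bias=+0
  edge (2, 4)→(5, 1): d=(3,-3) top-left  bias=+0
  edge (5, 1)→(16, 6): d=(11,5) right/bottom  bias=-1
    (2,0)@(5, 1): e=[48,0,0] → ·  [on edge]
    (1,1)@(3, 3): e=[16,0,32] → █  [on edge]
    (2,1)@(5, 3): e=[20,6,22] → █
    (3,1)@(7, 3): e=[24,12,12] → █
    (4,1)@(9, 3): e=[28,18,2] → █
    (5,1)@(11, 3): e=[32,24,-8] → ·
    (0,2)@(1, 5): e=[-16,0,64] → ·  [on edge]
    (1,2)@(3, 5): e=[-12,6,54] → ·
    (2,2)@(5, 5): e=[-8,12,44] → ·
    (3,2)@(7, 5): e=[-4,18,34] → ·
    (4,2)@(9, 5): e=[0,24,24] → █  [on edge]
    (5,2)@(11, 5): e=[4,30,14] → █
  covered (7 px):
    · · · · · · · · ·
    · █ █ █ █ · · · ·
    · · · · █ █ █ · ·
    · · · · · · · · ·

Final: 10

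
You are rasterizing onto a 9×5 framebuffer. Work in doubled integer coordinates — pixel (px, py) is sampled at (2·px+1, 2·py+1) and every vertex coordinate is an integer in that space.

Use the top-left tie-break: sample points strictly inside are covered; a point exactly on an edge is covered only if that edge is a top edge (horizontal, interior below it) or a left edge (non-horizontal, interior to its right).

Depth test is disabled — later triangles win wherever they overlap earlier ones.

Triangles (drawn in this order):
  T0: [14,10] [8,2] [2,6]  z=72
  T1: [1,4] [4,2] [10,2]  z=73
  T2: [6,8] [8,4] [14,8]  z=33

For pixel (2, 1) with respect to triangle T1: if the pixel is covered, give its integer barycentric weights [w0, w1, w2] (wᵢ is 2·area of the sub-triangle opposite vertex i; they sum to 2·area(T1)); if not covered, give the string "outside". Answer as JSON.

T0:
  2·area = 72  (B↔C swapped to make it positive)
  edge (14, 10)→(2, 6): d=(-12,-4) top-left  bias=+0
  edge (2, 6)→(8, 2): d=(6,-4) top-left  bias=+0
  edge (8, 2)→(14, 10): d=(6,8) right/bottom  bias=-1
    (3,1)@(7, 3): e=[56,2,14] → #
    (4,1)@(9, 3): e=[64,10,-2] → ·
    (2,2)@(5, 5): e=[24,6,42] → #
    (4,2)@(9, 5): e=[40,22,10] → #
    (5,2)@(11, 5): e=[48,30,-6] → ·
    (2,3)@(5, 7): e=[0,18,54] → #  [on edge]
    (5,3)@(11, 7): e=[24,42,6] → #
    (6,3)@(13, 7): e=[32,50,-10] → ·
    (2,4)@(5, 9): e=[-24,30,66] → ·
    (3,4)@(7, 9): e=[-16,38,50] → ·
    (4,4)@(9, 9): e=[-8,46,34] → ·
    (5,4)@(11, 9): e=[0,54,18] → #  [on edge]
  covered (10 px):
    · · · · · · · · ·
    · · · # · · · · ·
    · · # # # · · · ·
    · · # # # # · · ·
    · · · · · # # · ·
T1:
  2·area = 12
  edge (1, 4)→(4, 2): d=(3,-2) top-left  bias=+0
  edge (4, 2)→(10, 2): d=(6,0) top-left  bias=+0
  edge (10, 2)→(1, 4): d=(-9,2) right/bottom  bias=-1
    (1,1)@(3, 3): e=[1,6,5] → #
    (2,1)@(5, 3): e=[5,6,1] → #
    (3,1)@(7, 3): e=[9,6,-3] → ·
    (1,2)@(3, 5): e=[7,18,-13] → ·
    (2,2)@(5, 5): e=[11,18,-17] → ·
  covered (2 px):
    · · · · · · · · ·
    · # # · · · · · ·
    · · · · · · · · ·
    · · · · · · · · ·
    · · · · · · · · ·
T2:
  2·area = 32
  edge (6, 8)→(8, 4): d=(2,-4) top-left  bias=+0
  edge (8, 4)→(14, 8): d=(6,4) right/bottom  bias=-1
  edge (14, 8)→(6, 8): d=(-8,0) right/bottom  bias=-1
    (4,2)@(9, 5): e=[6,2,24] → #
    (5,2)@(11, 5): e=[14,-6,24] → ·
    (3,3)@(7, 7): e=[2,22,8] → #
    (5,3)@(11, 7): e=[18,6,8] → #
    (6,3)@(13, 7): e=[26,-2,8] → ·
    (3,4)@(7, 9): e=[6,34,-8] → ·
    (4,4)@(9, 9): e=[14,26,-8] → ·
    (5,4)@(11, 9): e=[22,18,-8] → ·
  covered (4 px):
    · · · · · · · · ·
    · · · · · · · · ·
    · · · · # · · · ·
    · · · # # # · · ·
    · · · · · · · · ·

Result: [6,1,5]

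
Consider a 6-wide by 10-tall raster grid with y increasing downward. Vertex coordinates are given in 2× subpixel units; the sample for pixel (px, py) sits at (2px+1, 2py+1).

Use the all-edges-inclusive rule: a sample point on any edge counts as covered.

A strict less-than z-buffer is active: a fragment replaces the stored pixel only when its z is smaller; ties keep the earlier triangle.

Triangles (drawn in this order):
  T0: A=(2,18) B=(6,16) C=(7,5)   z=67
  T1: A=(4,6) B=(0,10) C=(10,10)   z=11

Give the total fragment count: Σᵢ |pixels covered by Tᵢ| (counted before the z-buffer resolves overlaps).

T0:
  2·area = 42  (B↔C swapped to make it positive)
  edge (2, 18)→(7, 5): d=(5,-13) inclusive
  edge (7, 5)→(6, 16): d=(-1,11) inclusive
  edge (6, 16)→(2, 18): d=(-4,2) inclusive
    (3,2)@(7, 5): e=[0,0,42] → █  [on edge]
    (4,2)@(9, 5): e=[26,-22,38] → ·
    (3,3)@(7, 7): e=[10,-2,34] → ·
    (2,5)@(5, 11): e=[4,16,22] → █
    (3,5)@(7, 11): e=[30,-6,18] → ·
    (2,6)@(5, 13): e=[14,14,14] → █
    (3,6)@(7, 13): e=[40,-8,10] → ·
    (2,7)@(5, 15): e=[24,12,6] → █
    (3,7)@(7, 15): e=[50,-10,2] → ·
    (1,8)@(3, 17): e=[8,32,2] → █
    (2,8)@(5, 17): e=[34,10,-2] → ·
    (1,9)@(3, 19): e=[18,30,-6] → ·
  covered (5 px):
    · · · · · ·
    · · · · · ·
    · · · █ · ·
    · · · · · ·
    · · · · · ·
    · · █ · · ·
    · · █ · · ·
    · · █ · · ·
    · █ · · · ·
    · · · · · ·
T1:
  2·area = 40  (B↔C swapped to make it positive)
  edge (4, 6)→(10, 10): d=(6,4) inclusive
  edge (10, 10)→(0, 10): d=(-10,0) inclusive
  edge (0, 10)→(4, 6): d=(4,-4) inclusive
    (4,0)@(9, 1): e=[-50,90,0] → ·  [on edge]
    (3,1)@(7, 3): e=[-30,70,0] → ·  [on edge]
    (2,2)@(5, 5): e=[-10,50,0] → ·  [on edge]
    (1,3)@(3, 7): e=[10,30,0] → █  [on edge]
    (2,3)@(5, 7): e=[2,30,8] → █
    (3,3)@(7, 7): e=[-6,30,16] → ·
    (0,4)@(1, 9): e=[30,10,0] → █  [on edge]
    (3,4)@(7, 9): e=[6,10,24] → █
    (4,4)@(9, 9): e=[-2,10,32] → ·
    (0,5)@(1, 11): e=[42,-10,8] → ·
    (1,5)@(3, 11): e=[34,-10,16] → ·
    (2,5)@(5, 11): e=[26,-10,24] → ·
  covered (6 px):
    · · · · · ·
    · · · · · ·
    · · · · · ·
    · █ █ · · ·
    █ █ █ █ · ·
    · · · · · ·
    · · · · · ·
    · · · · · ·
    · · · · · ·
    · · · · · ·

Answer: 11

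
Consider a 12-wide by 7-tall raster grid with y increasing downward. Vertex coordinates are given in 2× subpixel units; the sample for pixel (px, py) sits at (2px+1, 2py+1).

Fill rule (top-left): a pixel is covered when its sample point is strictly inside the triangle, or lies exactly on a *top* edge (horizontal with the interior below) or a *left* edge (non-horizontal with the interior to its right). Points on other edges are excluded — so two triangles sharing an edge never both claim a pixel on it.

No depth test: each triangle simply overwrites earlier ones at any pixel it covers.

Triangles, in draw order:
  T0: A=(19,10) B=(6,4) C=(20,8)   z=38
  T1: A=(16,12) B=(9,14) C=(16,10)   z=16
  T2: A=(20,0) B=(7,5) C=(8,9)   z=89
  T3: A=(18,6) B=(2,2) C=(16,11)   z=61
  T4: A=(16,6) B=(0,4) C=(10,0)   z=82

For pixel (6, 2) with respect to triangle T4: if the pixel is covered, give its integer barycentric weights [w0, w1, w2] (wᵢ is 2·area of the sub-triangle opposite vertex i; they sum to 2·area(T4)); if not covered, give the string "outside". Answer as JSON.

T0:
  2·area = 32
  edge (19, 10)→(6, 4): d=(-13,-6) top-left  bias=+0
  edge (6, 4)→(20, 8): d=(14,4) right/bottom  bias=-1
  edge (20, 8)→(19, 10): d=(-1,2) right/bottom  bias=-1
    (4,2)@(9, 5): e=[5,2,25] → #
    (5,2)@(11, 5): e=[17,-6,21] → ·
    (4,3)@(9, 7): e=[-21,30,23] → ·
    (6,3)@(13, 7): e=[3,14,15] → #
    (7,3)@(15, 7): e=[15,6,11] → #
    (8,3)@(17, 7): e=[27,-2,7] → ·
    (6,4)@(13, 9): e=[-23,42,13] → ·
    (7,4)@(15, 9): e=[-11,34,9] → ·
    (8,4)@(17, 9): e=[1,26,5] → #
    (9,4)@(19, 9): e=[13,18,1] → #
    (10,4)@(21, 9): e=[25,10,-3] → ·
    (8,5)@(17, 11): e=[-25,54,3] → ·
  covered (5 px):
    · · · · · · · · · · · ·
    · · · · · · · · · · · ·
    · · · · # · · · · · · ·
    · · · · · · # # · · · ·
    · · · · · · · · # # · ·
    · · · · · · · · · · · ·
    · · · · · · · · · · · ·
T1:
  2·area = 14
  edge (16, 12)→(9, 14): d=(-7,2) right/bottom  bias=-1
  edge (9, 14)→(16, 10): d=(7,-4) top-left  bias=+0
  edge (16, 10)→(16, 12): d=(0,2) right/bottom  bias=-1
    (7,5)@(15, 11): e=[9,3,2] → #
    (8,5)@(17, 11): e=[5,11,-2] → ·
    (5,6)@(11, 13): e=[3,1,10] → #
    (6,6)@(13, 13): e=[-1,9,6] → ·
    (7,6)@(15, 13): e=[-5,17,2] → ·
  covered (2 px):
    · · · · · · · · · · · ·
    · · · · · · · · · · · ·
    · · · · · · · · · · · ·
    · · · · · · · · · · · ·
    · · · · · · · · · · · ·
    · · · · · · · # · · · ·
    · · · · · # · · · · · ·
T2:
  2·area = 57  (B↔C swapped to make it positive)
  edge (20, 0)→(8, 9): d=(-12,9) right/bottom  bias=-1
  edge (8, 9)→(7, 5): d=(-1,-4) top-left  bias=+0
  edge (7, 5)→(20, 0): d=(13,-5) top-left  bias=+0
    (6,1)@(13, 3): e=[27,26,4] → #
    (7,1)@(15, 3): e=[9,34,14] → #
    (8,1)@(17, 3): e=[-9,42,24] → ·
    (3,2)@(7, 5): e=[57,0,0] → #  [on edge]
    (4,2)@(9, 5): e=[39,8,10] → #
    (5,2)@(11, 5): e=[21,16,20] → #
    (7,2)@(15, 5): e=[-15,32,40] → ·
    (3,3)@(7, 7): e=[33,-2,26] → ·
    (4,3)@(9, 7): e=[15,6,36] → #
    (5,3)@(11, 7): e=[-3,14,46] → ·
    (6,3)@(13, 7): e=[-21,22,56] → ·
    (4,4)@(9, 9): e=[-9,4,62] → ·
    (4,6)@(9, 13): e=[-57,0,114] → ·  [on edge]
  covered (7 px):
    · · · · · · · · · · · ·
    · · · · · · # # · · · ·
    · · · # # # # · · · · ·
    · · · · # · · · · · · ·
    · · · · · · · · · · · ·
    · · · · · · · · · · · ·
    · · · · · · · · · · · ·
T3:
  2·area = 88  (B↔C swapped to make it positive)
  edge (18, 6)→(16, 11): d=(-2,5) right/bottom  bias=-1
  edge (16, 11)→(2, 2): d=(-14,-9) top-left  bias=+0
  edge (2, 2)→(18, 6): d=(16,4) right/bottom  bias=-1
    (2,1)@(5, 3): e=[71,13,4] → #
    (3,1)@(7, 3): e=[61,31,-4] → ·
    (2,2)@(5, 5): e=[67,-15,36] → ·
    (3,2)@(7, 5): e=[57,3,28] → #
    (4,2)@(9, 5): e=[47,21,20] → #
    (5,2)@(11, 5): e=[37,39,12] → #
    (6,2)@(13, 5): e=[27,57,4] → #
    (7,2)@(15, 5): e=[17,75,-4] → ·
    (3,3)@(7, 7): e=[53,-25,60] → ·
    (4,3)@(9, 7): e=[43,-7,52] → ·
    (5,3)@(11, 7): e=[33,11,44] → #
    (7,3)@(15, 7): e=[13,47,28] → #
  covered (11 px):
    · · · · · · · · · · · ·
    · · # · · · · · · · · ·
    · · · # # # # · · · · ·
    · · · · · # # # # · · ·
    · · · · · · # # · · · ·
    · · · · · · · · · · · ·
    · · · · · · · · · · · ·
T4:
  2·area = 84
  edge (16, 6)→(0, 4): d=(-16,-2) top-left  bias=+0
  edge (0, 4)→(10, 0): d=(10,-4) top-left  bias=+0
  edge (10, 0)→(16, 6): d=(6,6) right/bottom  bias=-1
    (4,0)@(9, 1): e=[66,6,12] → #
    (5,0)@(11, 1): e=[70,14,0] → ·  [on edge]
    (1,1)@(3, 3): e=[22,2,60] → #
    (2,1)@(5, 3): e=[26,10,48] → #
    (3,1)@(7, 3): e=[30,18,36] → #
    (5,1)@(11, 3): e=[38,34,12] → #
    (6,1)@(13, 3): e=[42,42,0] → ·  [on edge]
    (1,2)@(3, 5): e=[-10,22,72] → ·
    (2,2)@(5, 5): e=[-6,30,60] → ·
    (3,2)@(7, 5): e=[-2,38,48] → ·
    (4,2)@(9, 5): e=[2,46,36] → #
    (6,2)@(13, 5): e=[10,62,12] → #
    (7,2)@(15, 5): e=[14,70,0] → ·  [on edge]
    (8,3)@(17, 7): e=[-14,98,0] → ·  [on edge]
    (9,4)@(19, 9): e=[-42,126,0] → ·  [on edge]
    (10,5)@(21, 11): e=[-70,154,0] → ·  [on edge]
    (11,6)@(23, 13): e=[-98,182,0] → ·  [on edge]
  covered (9 px):
    · · · · # · · · · · · ·
    · # # # # # · · · · · ·
    · · · · # # # · · · · ·
    · · · · · · · · · · · ·
    · · · · · · · · · · · ·
    · · · · · · · · · · · ·
    · · · · · · · · · · · ·

Final: [62,12,10]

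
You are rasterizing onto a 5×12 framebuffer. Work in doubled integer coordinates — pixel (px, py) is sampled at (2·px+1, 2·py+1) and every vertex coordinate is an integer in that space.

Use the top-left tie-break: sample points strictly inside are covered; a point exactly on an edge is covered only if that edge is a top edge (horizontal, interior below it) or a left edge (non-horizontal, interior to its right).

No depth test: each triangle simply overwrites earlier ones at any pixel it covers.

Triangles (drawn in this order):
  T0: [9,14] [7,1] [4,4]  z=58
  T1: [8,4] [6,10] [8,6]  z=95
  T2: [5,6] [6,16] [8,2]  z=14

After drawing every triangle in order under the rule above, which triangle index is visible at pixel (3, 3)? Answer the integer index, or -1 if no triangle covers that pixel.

T0:
  2·area = 45  (B↔C swapped to make it positive)
  edge (9, 14)→(4, 4): d=(-5,-10) top-left  bias=+0
  edge (4, 4)→(7, 1): d=(3,-3) top-left  bias=+0
  edge (7, 1)→(9, 14): d=(2,13) right/bottom  bias=-1
    (3,0)@(7, 1): e=[45,0,0] → ·  [on edge]
    (2,1)@(5, 3): e=[15,0,30] → █  [on edge]
    (3,1)@(7, 3): e=[35,6,4] → █
    (4,1)@(9, 3): e=[55,12,-22] → ·
    (1,2)@(3, 5): e=[-15,0,60] → ·  [on edge]
    (2,2)@(5, 5): e=[5,6,34] → █
    (4,2)@(9, 5): e=[45,18,-18] → ·
    (0,3)@(1, 7): e=[-45,0,90] → ·  [on edge]
    (2,3)@(5, 7): e=[-5,12,38] → ·
    (3,3)@(7, 7): e=[15,18,12] → █
    (4,3)@(9, 7): e=[35,24,-14] → ·
    (3,4)@(7, 9): e=[5,24,16] → █
  covered (6 px):
    · · · · ·
    · · █ █ ·
    · · █ █ ·
    · · · █ ·
    · · · █ ·
    · · · · ·
    · · · · ·
    · · · · ·
    · · · · ·
    · · · · ·
    · · · · ·
    · · · · ·
T1:
  2·area = 4  (B↔C swapped to make it positive)
  edge (8, 4)→(8, 6): d=(0,2) right/bottom  bias=-1
  edge (8, 6)→(6, 10): d=(-2,4) right/bottom  bias=-1
  edge (6, 10)→(8, 4): d=(2,-6) top-left  bias=+0
    (4,0)@(9, 1): e=[-2,6,0] → ·  [on edge]
    (3,3)@(7, 7): e=[2,2,0] → █  [on edge]
    (4,3)@(9, 7): e=[-2,-6,12] → ·
    (3,4)@(7, 9): e=[2,-2,4] → ·
    (2,6)@(5, 13): e=[6,-2,0] → ·  [on edge]
    (1,9)@(3, 19): e=[10,-6,0] → ·  [on edge]
  covered (1 px):
    · · · · ·
    · · · · ·
    · · · · ·
    · · · █ ·
    · · · · ·
    · · · · ·
    · · · · ·
    · · · · ·
    · · · · ·
    · · · · ·
    · · · · ·
    · · · · ·
T2:
  2·area = 34  (B↔C swapped to make it positive)
  edge (5, 6)→(8, 2): d=(3,-4) top-left  bias=+0
  edge (8, 2)→(6, 16): d=(-2,14) right/bottom  bias=-1
  edge (6, 16)→(5, 6): d=(-1,-10) top-left  bias=+0
    (3,2)@(7, 5): e=[5,8,21] → █
    (4,2)@(9, 5): e=[13,-20,41] → ·
    (3,3)@(7, 7): e=[11,4,19] → █
    (4,3)@(9, 7): e=[19,-24,39] → ·
    (3,4)@(7, 9): e=[17,0,17] → ·  [on edge]
    (2,11)@(5, 23): e=[51,0,-17] → ·  [on edge]
  covered (2 px):
    · · · · ·
    · · · · ·
    · · · █ ·
    · · · █ ·
    · · · · ·
    · · · · ·
    · · · · ·
    · · · · ·
    · · · · ·
    · · · · ·
    · · · · ·
    · · · · ·

Z-buffer (winner per pixel, '.' = empty):
  . . . . .
  . . 0 0 .
  . . 0 2 .
  . . . 2 .
  . . . 0 .
  . . . . .
  . . . . .
  . . . . .
  . . . . .
  . . . . .
  . . . . .
  . . . . .

Answer: 2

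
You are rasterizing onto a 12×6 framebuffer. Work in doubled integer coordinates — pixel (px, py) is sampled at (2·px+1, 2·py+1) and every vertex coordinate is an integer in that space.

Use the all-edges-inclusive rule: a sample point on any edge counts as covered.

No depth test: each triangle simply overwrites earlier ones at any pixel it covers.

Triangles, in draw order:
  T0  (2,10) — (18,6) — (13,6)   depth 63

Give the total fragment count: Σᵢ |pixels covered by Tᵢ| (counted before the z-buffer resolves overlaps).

T0:
  2·area = 20  (B↔C swapped to make it positive)
  edge (2, 10)→(13, 6): d=(11,-4) inclusive
  edge (13, 6)→(18, 6): d=(5,0) inclusive
  edge (18, 6)→(2, 10): d=(-16,4) inclusive
    (5,3)@(11, 7): e=[3,5,12] → X
    (6,3)@(13, 7): e=[11,5,4] → X
    (7,3)@(15, 7): e=[19,5,-4] → .
    (2,4)@(5, 9): e=[1,15,4] → X
    (3,4)@(7, 9): e=[9,15,-4] → .
    (5,4)@(11, 9): e=[25,15,-20] → .
    (6,4)@(13, 9): e=[33,15,-28] → .
    (2,5)@(5, 11): e=[23,25,-28] → .
  covered (3 px):
    . . . . . . . . . . . .
    . . . . . . . . . . . .
    . . . . . . . . . . . .
    . . . . . X X . . . . .
    . . X . . . . . . . . .
    . . . . . . . . . . . .

Result: 3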